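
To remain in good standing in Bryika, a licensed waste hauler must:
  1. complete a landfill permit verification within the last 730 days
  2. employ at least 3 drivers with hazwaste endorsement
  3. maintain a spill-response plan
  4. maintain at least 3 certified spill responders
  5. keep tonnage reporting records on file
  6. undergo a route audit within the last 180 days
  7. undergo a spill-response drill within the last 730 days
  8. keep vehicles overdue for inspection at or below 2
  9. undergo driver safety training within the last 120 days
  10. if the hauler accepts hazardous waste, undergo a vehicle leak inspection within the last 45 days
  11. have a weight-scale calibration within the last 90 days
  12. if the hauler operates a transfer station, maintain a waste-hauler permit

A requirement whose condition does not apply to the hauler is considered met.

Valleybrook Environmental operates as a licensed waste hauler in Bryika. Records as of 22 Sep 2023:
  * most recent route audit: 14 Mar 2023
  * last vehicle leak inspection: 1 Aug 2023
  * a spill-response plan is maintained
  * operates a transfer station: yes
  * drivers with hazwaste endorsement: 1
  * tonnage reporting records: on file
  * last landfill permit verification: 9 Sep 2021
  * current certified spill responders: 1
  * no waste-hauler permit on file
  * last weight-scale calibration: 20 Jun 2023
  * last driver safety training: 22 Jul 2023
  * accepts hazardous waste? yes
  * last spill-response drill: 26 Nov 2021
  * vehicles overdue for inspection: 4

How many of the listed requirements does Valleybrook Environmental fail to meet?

8

1. landfill permit verification 743 days ago vs limit 730 → not met
2. drivers with hazwaste endorsement 1 < 3 → not met
3. spill-response plan present → met
4. certified spill responders 1 < 3 → not met
5. tonnage reporting records present → met
6. route audit 192 days ago vs limit 180 → not met
7. spill-response drill 665 days ago vs limit 730 → met
8. vehicles overdue for inspection 4 > 2 → not met
9. driver safety training 62 days ago vs limit 120 → met
10. condition 'accepts hazardous waste' holds; vehicle leak inspection 52 days ago vs limit 45 → not met
11. weight-scale calibration 94 days ago vs limit 90 → not met
12. condition 'operates a transfer station' holds; waste-hauler permit absent → not met
Not met: 8 of 12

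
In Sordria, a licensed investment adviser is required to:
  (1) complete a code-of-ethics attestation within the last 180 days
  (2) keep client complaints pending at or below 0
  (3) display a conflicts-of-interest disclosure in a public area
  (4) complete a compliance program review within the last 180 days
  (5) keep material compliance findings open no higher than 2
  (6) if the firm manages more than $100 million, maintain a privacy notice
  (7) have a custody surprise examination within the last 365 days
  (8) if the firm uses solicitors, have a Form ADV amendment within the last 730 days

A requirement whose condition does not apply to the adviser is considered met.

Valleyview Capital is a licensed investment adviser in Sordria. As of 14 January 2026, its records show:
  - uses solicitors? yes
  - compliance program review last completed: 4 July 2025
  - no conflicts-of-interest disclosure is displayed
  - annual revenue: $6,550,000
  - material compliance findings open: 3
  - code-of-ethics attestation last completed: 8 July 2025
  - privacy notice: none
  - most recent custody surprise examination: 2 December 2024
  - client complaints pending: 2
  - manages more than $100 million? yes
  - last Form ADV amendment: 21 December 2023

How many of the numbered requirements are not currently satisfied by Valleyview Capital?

8

1. code-of-ethics attestation 190 days ago vs limit 180 → not met
2. client complaints pending 2 > 0 → not met
3. conflicts-of-interest disclosure absent → not met
4. compliance program review 194 days ago vs limit 180 → not met
5. material compliance findings open 3 > 2 → not met
6. condition 'manages more than $100 million' holds; privacy notice absent → not met
7. custody surprise examination 408 days ago vs limit 365 → not met
8. condition 'uses solicitors' holds; Form ADV amendment 755 days ago vs limit 730 → not met
Not met: 8 of 8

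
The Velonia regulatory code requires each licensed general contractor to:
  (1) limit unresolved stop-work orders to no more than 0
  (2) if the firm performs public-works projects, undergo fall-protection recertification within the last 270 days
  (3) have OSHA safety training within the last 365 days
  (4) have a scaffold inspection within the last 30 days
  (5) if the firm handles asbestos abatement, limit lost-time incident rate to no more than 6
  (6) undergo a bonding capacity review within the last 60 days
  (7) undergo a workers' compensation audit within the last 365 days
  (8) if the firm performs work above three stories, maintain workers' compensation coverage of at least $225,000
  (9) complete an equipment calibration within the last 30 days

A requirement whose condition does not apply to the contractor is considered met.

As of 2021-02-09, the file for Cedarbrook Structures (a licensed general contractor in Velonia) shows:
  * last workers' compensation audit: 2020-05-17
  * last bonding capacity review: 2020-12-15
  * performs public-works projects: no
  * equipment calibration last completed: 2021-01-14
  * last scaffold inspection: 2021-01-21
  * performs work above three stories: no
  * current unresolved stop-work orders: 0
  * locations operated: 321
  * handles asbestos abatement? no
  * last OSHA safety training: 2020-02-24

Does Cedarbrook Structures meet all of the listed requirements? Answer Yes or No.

1. unresolved stop-work orders 0 ≤ 0 → met
2. condition 'performs public-works projects' does not hold → requirement n/a → met
3. OSHA safety training 351 days ago vs limit 365 → met
4. scaffold inspection 19 days ago vs limit 30 → met
5. condition 'handles asbestos abatement' does not hold → requirement n/a → met
6. bonding capacity review 56 days ago vs limit 60 → met
7. workers' compensation audit 268 days ago vs limit 365 → met
8. condition 'performs work above three stories' does not hold → requirement n/a → met
9. equipment calibration 26 days ago vs limit 30 → met
All met.

Yes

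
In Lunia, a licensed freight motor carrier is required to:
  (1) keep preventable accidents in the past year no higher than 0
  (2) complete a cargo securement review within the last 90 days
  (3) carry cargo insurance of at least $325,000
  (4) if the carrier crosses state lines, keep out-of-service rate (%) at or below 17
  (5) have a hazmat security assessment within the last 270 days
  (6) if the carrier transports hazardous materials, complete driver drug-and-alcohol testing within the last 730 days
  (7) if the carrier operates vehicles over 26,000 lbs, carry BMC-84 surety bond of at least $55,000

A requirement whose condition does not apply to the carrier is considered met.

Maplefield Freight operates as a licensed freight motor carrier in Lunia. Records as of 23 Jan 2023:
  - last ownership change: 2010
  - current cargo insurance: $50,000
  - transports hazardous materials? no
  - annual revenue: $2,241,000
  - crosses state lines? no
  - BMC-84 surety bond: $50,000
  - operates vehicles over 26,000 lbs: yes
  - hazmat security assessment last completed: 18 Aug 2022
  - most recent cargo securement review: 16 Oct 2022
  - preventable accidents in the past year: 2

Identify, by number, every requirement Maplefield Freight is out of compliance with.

1. preventable accidents in the past year 2 > 0 → not met
2. cargo securement review 99 days ago vs limit 90 → not met
3. cargo insurance $50,000 < $325,000 → not met
4. condition 'crosses state lines' does not hold → requirement n/a → met
5. hazmat security assessment 158 days ago vs limit 270 → met
6. condition 'transports hazardous materials' does not hold → requirement n/a → met
7. condition 'operates vehicles over 26,000 lbs' holds; BMC-84 surety bond $50,000 < $55,000 → not met
Not met: 1, 2, 3, 7

1, 2, 3, 7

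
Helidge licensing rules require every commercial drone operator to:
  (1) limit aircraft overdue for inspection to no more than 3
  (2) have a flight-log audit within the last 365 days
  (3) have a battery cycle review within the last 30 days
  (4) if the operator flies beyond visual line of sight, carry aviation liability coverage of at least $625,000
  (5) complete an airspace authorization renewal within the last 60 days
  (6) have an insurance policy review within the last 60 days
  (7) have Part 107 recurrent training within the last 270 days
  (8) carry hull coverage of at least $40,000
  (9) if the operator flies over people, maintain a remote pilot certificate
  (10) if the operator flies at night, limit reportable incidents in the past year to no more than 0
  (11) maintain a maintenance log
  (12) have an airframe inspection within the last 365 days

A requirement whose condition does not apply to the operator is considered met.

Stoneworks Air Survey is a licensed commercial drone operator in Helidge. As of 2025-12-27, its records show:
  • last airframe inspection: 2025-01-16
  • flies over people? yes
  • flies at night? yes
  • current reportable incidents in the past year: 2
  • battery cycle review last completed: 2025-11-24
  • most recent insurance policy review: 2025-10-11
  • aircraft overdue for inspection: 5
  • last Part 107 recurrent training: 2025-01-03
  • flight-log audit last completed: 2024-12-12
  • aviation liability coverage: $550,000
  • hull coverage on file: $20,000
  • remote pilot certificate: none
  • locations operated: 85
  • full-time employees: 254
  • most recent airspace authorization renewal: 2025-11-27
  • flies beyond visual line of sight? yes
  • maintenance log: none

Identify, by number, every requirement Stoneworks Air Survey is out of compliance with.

1, 2, 3, 4, 6, 7, 8, 9, 10, 11

1. aircraft overdue for inspection 5 > 3 → not met
2. flight-log audit 380 days ago vs limit 365 → not met
3. battery cycle review 33 days ago vs limit 30 → not met
4. condition 'flies beyond visual line of sight' holds; aviation liability coverage $550,000 < $625,000 → not met
5. airspace authorization renewal 30 days ago vs limit 60 → met
6. insurance policy review 77 days ago vs limit 60 → not met
7. Part 107 recurrent training 358 days ago vs limit 270 → not met
8. hull coverage $20,000 < $40,000 → not met
9. condition 'flies over people' holds; remote pilot certificate absent → not met
10. condition 'flies at night' holds; reportable incidents in the past year 2 > 0 → not met
11. maintenance log absent → not met
12. airframe inspection 345 days ago vs limit 365 → met
Not met: 1, 2, 3, 4, 6, 7, 8, 9, 10, 11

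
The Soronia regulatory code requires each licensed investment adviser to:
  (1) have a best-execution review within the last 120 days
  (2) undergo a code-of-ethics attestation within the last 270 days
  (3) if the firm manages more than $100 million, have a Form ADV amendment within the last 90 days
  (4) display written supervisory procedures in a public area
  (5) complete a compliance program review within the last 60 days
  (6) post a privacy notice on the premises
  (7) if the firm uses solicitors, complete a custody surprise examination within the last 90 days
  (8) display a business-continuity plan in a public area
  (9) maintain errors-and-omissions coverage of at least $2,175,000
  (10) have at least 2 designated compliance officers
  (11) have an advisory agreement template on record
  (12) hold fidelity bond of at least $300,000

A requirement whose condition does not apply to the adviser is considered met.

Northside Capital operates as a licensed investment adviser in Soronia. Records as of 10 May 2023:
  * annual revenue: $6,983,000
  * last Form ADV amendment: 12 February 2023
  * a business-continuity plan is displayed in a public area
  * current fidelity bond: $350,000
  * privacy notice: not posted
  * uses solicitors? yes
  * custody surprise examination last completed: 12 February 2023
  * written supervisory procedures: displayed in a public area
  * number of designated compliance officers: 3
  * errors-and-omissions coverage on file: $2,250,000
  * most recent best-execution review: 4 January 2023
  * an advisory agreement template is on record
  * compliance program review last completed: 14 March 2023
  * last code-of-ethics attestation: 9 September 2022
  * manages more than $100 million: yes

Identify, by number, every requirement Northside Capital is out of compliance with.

1, 6

1. best-execution review 126 days ago vs limit 120 → not met
2. code-of-ethics attestation 243 days ago vs limit 270 → met
3. condition 'manages more than $100 million' holds; Form ADV amendment 87 days ago vs limit 90 → met
4. written supervisory procedures present → met
5. compliance program review 57 days ago vs limit 60 → met
6. privacy notice absent → not met
7. condition 'uses solicitors' holds; custody surprise examination 87 days ago vs limit 90 → met
8. business-continuity plan present → met
9. errors-and-omissions coverage $2,250,000 ≥ $2,175,000 → met
10. designated compliance officers 3 ≥ 2 → met
11. advisory agreement template present → met
12. fidelity bond $350,000 ≥ $300,000 → met
Not met: 1, 6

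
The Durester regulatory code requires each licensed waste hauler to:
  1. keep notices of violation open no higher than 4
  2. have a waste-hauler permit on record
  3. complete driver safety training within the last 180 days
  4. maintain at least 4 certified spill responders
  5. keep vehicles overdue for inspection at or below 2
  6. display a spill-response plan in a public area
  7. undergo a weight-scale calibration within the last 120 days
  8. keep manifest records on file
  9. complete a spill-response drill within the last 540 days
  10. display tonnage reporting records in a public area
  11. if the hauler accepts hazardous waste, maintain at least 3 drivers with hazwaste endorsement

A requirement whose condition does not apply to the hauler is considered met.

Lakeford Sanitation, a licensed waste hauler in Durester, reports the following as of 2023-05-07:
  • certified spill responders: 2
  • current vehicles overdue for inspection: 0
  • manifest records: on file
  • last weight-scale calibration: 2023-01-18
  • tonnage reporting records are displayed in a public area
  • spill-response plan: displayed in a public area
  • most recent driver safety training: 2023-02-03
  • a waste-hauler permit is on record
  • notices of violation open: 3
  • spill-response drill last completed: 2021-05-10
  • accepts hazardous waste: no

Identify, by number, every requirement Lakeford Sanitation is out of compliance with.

4, 9

1. notices of violation open 3 ≤ 4 → met
2. waste-hauler permit present → met
3. driver safety training 93 days ago vs limit 180 → met
4. certified spill responders 2 < 4 → not met
5. vehicles overdue for inspection 0 ≤ 2 → met
6. spill-response plan present → met
7. weight-scale calibration 109 days ago vs limit 120 → met
8. manifest records present → met
9. spill-response drill 727 days ago vs limit 540 → not met
10. tonnage reporting records present → met
11. condition 'accepts hazardous waste' does not hold → requirement n/a → met
Not met: 4, 9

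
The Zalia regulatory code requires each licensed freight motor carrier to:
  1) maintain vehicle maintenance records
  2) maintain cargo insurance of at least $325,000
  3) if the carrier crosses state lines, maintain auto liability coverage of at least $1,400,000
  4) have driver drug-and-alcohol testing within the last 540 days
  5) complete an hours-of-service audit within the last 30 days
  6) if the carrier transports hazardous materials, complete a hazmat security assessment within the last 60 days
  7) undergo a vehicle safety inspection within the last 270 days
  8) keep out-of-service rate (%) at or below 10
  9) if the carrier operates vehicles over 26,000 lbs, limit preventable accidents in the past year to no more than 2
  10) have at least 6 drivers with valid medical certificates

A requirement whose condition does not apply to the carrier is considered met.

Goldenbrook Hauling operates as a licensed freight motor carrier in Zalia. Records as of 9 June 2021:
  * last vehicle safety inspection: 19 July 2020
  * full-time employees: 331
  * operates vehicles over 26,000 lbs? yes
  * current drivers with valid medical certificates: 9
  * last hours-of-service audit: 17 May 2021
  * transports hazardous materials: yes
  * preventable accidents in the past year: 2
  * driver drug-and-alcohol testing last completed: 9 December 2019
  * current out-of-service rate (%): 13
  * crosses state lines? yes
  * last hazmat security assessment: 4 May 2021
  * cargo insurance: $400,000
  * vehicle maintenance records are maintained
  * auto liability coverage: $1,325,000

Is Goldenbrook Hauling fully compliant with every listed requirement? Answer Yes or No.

1. vehicle maintenance records present → met
2. cargo insurance $400,000 ≥ $325,000 → met
3. condition 'crosses state lines' holds; auto liability coverage $1,325,000 < $1,400,000 → not met
4. driver drug-and-alcohol testing 548 days ago vs limit 540 → not met
5. hours-of-service audit 23 days ago vs limit 30 → met
6. condition 'transports hazardous materials' holds; hazmat security assessment 36 days ago vs limit 60 → met
7. vehicle safety inspection 325 days ago vs limit 270 → not met
8. out-of-service rate (%) 13 > 10 → not met
9. condition 'operates vehicles over 26,000 lbs' holds; preventable accidents in the past year 2 ≤ 2 → met
10. drivers with valid medical certificates 9 ≥ 6 → met
Not met: 3, 4, 7, 8

No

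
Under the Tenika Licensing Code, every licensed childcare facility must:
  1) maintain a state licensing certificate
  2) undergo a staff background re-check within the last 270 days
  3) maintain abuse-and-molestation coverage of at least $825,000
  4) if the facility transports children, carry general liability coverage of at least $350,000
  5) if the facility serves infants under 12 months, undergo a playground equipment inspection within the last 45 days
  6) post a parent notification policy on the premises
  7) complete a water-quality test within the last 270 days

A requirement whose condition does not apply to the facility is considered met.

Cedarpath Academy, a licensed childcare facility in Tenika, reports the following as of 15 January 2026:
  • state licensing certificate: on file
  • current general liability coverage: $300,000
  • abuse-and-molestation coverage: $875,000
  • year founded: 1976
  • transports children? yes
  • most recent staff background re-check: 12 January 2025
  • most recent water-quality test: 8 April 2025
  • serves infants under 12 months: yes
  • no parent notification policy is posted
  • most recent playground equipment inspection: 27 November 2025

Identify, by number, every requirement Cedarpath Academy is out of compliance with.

2, 4, 5, 6, 7

1. state licensing certificate present → met
2. staff background re-check 368 days ago vs limit 270 → not met
3. abuse-and-molestation coverage $875,000 ≥ $825,000 → met
4. condition 'transports children' holds; general liability coverage $300,000 < $350,000 → not met
5. condition 'serves infants under 12 months' holds; playground equipment inspection 49 days ago vs limit 45 → not met
6. parent notification policy absent → not met
7. water-quality test 282 days ago vs limit 270 → not met
Not met: 2, 4, 5, 6, 7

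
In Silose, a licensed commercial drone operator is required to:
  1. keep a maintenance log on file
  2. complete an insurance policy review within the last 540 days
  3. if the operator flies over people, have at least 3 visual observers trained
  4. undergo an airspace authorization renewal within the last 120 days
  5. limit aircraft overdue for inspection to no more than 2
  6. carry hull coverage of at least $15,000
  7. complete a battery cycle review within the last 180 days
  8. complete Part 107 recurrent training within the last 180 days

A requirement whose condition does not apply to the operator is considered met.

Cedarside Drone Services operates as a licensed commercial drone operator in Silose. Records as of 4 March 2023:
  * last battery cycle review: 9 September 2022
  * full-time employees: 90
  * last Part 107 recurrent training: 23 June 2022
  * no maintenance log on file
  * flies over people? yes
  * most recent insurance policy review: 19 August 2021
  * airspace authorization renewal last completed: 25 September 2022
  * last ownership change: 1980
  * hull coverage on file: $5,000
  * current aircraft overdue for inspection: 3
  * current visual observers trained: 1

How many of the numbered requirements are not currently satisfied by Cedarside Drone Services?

7

1. maintenance log absent → not met
2. insurance policy review 562 days ago vs limit 540 → not met
3. condition 'flies over people' holds; visual observers trained 1 < 3 → not met
4. airspace authorization renewal 160 days ago vs limit 120 → not met
5. aircraft overdue for inspection 3 > 2 → not met
6. hull coverage $5,000 < $15,000 → not met
7. battery cycle review 176 days ago vs limit 180 → met
8. Part 107 recurrent training 254 days ago vs limit 180 → not met
Not met: 7 of 8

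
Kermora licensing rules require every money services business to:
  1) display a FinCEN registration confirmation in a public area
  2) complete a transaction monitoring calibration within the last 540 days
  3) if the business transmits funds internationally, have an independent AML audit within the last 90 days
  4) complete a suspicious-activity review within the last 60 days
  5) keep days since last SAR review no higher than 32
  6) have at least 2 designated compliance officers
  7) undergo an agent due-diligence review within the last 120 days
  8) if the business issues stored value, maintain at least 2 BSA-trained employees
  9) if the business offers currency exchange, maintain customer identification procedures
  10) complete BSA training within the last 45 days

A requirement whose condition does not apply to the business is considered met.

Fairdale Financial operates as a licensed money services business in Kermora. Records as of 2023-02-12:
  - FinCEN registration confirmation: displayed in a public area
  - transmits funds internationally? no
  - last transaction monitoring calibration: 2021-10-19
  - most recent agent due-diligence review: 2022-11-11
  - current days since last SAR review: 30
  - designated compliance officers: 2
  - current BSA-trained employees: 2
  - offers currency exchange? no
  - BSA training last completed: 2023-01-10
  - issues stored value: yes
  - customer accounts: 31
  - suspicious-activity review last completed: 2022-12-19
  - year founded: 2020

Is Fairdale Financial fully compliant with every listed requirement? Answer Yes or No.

1. FinCEN registration confirmation present → met
2. transaction monitoring calibration 481 days ago vs limit 540 → met
3. condition 'transmits funds internationally' does not hold → requirement n/a → met
4. suspicious-activity review 55 days ago vs limit 60 → met
5. days since last SAR review 30 ≤ 32 → met
6. designated compliance officers 2 ≥ 2 → met
7. agent due-diligence review 93 days ago vs limit 120 → met
8. condition 'issues stored value' holds; BSA-trained employees 2 ≥ 2 → met
9. condition 'offers currency exchange' does not hold → requirement n/a → met
10. BSA training 33 days ago vs limit 45 → met
All met.

Yes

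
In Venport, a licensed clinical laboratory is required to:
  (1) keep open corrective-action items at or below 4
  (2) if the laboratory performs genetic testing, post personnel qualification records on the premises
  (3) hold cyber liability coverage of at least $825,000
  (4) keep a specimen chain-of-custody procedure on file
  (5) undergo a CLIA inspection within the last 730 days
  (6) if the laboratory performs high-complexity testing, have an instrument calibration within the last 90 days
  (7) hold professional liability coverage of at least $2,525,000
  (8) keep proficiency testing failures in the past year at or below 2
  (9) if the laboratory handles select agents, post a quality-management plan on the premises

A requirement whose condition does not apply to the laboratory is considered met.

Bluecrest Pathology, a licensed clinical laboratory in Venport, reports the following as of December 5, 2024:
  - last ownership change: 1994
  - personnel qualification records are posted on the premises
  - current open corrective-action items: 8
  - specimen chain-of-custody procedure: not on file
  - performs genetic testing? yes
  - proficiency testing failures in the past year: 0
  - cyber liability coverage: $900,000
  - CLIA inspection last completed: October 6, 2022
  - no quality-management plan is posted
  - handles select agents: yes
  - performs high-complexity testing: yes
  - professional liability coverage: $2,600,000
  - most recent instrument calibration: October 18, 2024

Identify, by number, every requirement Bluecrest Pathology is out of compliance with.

1. open corrective-action items 8 > 4 → not met
2. condition 'performs genetic testing' holds; personnel qualification records present → met
3. cyber liability coverage $900,000 ≥ $825,000 → met
4. specimen chain-of-custody procedure absent → not met
5. CLIA inspection 791 days ago vs limit 730 → not met
6. condition 'performs high-complexity testing' holds; instrument calibration 48 days ago vs limit 90 → met
7. professional liability coverage $2,600,000 ≥ $2,525,000 → met
8. proficiency testing failures in the past year 0 ≤ 2 → met
9. condition 'handles select agents' holds; quality-management plan absent → not met
Not met: 1, 4, 5, 9

1, 4, 5, 9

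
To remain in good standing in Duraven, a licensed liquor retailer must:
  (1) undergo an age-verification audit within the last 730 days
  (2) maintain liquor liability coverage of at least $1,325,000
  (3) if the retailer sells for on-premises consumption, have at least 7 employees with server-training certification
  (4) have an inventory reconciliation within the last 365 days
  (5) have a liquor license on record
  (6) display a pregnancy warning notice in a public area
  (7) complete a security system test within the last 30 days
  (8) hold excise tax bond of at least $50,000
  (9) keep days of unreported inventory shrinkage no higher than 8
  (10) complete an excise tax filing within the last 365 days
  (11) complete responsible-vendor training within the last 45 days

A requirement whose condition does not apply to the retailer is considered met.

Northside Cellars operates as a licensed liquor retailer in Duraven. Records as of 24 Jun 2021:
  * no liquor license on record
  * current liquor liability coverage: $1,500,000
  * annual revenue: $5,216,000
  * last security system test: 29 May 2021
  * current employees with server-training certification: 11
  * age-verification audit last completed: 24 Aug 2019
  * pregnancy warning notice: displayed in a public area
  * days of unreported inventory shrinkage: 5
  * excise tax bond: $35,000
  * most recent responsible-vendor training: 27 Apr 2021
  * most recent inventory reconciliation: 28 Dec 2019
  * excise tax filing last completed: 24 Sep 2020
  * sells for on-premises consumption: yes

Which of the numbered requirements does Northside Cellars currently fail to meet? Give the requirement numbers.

1. age-verification audit 670 days ago vs limit 730 → met
2. liquor liability coverage $1,500,000 ≥ $1,325,000 → met
3. condition 'sells for on-premises consumption' holds; employees with server-training certification 11 ≥ 7 → met
4. inventory reconciliation 544 days ago vs limit 365 → not met
5. liquor license absent → not met
6. pregnancy warning notice present → met
7. security system test 26 days ago vs limit 30 → met
8. excise tax bond $35,000 < $50,000 → not met
9. days of unreported inventory shrinkage 5 ≤ 8 → met
10. excise tax filing 273 days ago vs limit 365 → met
11. responsible-vendor training 58 days ago vs limit 45 → not met
Not met: 4, 5, 8, 11

4, 5, 8, 11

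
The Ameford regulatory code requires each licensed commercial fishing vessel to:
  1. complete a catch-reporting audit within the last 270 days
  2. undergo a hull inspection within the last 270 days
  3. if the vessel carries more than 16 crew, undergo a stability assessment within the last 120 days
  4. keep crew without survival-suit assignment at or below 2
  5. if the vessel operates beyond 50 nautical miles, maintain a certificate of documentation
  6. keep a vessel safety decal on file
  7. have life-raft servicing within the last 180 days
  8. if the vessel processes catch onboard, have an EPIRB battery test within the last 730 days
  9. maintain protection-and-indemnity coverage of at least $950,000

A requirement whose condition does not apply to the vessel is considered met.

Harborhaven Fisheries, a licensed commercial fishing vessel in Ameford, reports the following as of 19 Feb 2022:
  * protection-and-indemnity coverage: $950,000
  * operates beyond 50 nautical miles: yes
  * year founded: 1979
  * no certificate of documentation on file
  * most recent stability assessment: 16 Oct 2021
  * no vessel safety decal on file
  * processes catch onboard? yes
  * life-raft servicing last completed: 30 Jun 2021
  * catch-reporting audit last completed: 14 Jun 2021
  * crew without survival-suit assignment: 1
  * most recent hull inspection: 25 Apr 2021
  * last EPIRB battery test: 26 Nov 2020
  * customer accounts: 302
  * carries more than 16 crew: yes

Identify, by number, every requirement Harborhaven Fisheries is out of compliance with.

2, 3, 5, 6, 7

1. catch-reporting audit 250 days ago vs limit 270 → met
2. hull inspection 300 days ago vs limit 270 → not met
3. condition 'carries more than 16 crew' holds; stability assessment 126 days ago vs limit 120 → not met
4. crew without survival-suit assignment 1 ≤ 2 → met
5. condition 'operates beyond 50 nautical miles' holds; certificate of documentation absent → not met
6. vessel safety decal absent → not met
7. life-raft servicing 234 days ago vs limit 180 → not met
8. condition 'processes catch onboard' holds; EPIRB battery test 450 days ago vs limit 730 → met
9. protection-and-indemnity coverage $950,000 ≥ $950,000 → met
Not met: 2, 3, 5, 6, 7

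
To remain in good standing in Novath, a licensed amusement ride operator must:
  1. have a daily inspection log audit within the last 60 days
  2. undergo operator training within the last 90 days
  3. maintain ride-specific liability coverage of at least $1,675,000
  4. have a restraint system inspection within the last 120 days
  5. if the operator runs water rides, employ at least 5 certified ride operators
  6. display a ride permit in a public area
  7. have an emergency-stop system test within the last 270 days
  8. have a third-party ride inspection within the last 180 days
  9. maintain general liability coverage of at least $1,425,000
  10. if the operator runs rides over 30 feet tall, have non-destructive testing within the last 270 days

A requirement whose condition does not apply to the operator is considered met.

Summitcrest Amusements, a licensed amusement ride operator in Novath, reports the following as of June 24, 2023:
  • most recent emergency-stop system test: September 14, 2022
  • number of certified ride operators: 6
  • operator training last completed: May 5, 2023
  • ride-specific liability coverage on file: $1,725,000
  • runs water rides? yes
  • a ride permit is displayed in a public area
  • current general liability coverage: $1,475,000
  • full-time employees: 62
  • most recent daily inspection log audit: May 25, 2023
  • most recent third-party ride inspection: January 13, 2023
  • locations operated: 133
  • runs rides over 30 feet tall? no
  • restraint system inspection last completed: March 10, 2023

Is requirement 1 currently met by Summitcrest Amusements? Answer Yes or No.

1. daily inspection log audit 30 days ago vs limit 60 → met

Yes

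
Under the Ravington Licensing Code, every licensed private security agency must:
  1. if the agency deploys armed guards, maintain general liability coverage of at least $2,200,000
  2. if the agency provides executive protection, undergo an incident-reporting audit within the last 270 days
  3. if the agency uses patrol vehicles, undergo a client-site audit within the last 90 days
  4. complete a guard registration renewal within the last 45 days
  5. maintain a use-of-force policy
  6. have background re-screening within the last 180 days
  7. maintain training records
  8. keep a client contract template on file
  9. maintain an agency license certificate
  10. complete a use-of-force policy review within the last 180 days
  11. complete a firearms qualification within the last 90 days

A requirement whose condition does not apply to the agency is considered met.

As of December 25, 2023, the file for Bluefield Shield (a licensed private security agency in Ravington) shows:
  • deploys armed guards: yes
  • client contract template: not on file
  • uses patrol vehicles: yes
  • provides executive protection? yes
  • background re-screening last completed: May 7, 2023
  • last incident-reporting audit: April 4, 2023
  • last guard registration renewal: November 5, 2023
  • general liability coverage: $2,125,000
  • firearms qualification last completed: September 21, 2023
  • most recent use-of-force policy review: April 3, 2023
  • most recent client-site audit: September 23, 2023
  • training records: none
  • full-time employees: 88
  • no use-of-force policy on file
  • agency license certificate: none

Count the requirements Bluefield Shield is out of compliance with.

10

1. condition 'deploys armed guards' holds; general liability coverage $2,125,000 < $2,200,000 → not met
2. condition 'provides executive protection' holds; incident-reporting audit 265 days ago vs limit 270 → met
3. condition 'uses patrol vehicles' holds; client-site audit 93 days ago vs limit 90 → not met
4. guard registration renewal 50 days ago vs limit 45 → not met
5. use-of-force policy absent → not met
6. background re-screening 232 days ago vs limit 180 → not met
7. training records absent → not met
8. client contract template absent → not met
9. agency license certificate absent → not met
10. use-of-force policy review 266 days ago vs limit 180 → not met
11. firearms qualification 95 days ago vs limit 90 → not met
Not met: 10 of 11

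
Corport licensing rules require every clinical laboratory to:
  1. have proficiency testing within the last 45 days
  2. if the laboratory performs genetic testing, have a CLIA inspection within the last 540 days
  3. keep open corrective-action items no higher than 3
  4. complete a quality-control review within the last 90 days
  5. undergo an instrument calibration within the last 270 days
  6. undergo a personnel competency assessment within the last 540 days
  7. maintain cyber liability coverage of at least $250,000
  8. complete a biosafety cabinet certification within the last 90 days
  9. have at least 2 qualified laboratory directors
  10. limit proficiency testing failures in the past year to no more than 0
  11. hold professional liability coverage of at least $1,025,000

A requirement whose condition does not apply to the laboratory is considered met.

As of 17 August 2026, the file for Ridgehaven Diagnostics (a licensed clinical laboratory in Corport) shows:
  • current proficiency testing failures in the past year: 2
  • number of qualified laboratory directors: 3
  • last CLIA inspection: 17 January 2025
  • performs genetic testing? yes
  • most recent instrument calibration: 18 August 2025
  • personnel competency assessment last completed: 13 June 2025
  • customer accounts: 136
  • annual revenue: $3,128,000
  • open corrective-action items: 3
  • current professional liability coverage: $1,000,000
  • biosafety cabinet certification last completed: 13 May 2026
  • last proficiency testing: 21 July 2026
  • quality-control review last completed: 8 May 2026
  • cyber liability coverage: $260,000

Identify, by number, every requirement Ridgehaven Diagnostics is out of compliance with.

1. proficiency testing 27 days ago vs limit 45 → met
2. condition 'performs genetic testing' holds; CLIA inspection 577 days ago vs limit 540 → not met
3. open corrective-action items 3 ≤ 3 → met
4. quality-control review 101 days ago vs limit 90 → not met
5. instrument calibration 364 days ago vs limit 270 → not met
6. personnel competency assessment 430 days ago vs limit 540 → met
7. cyber liability coverage $260,000 ≥ $250,000 → met
8. biosafety cabinet certification 96 days ago vs limit 90 → not met
9. qualified laboratory directors 3 ≥ 2 → met
10. proficiency testing failures in the past year 2 > 0 → not met
11. professional liability coverage $1,000,000 < $1,025,000 → not met
Not met: 2, 4, 5, 8, 10, 11

2, 4, 5, 8, 10, 11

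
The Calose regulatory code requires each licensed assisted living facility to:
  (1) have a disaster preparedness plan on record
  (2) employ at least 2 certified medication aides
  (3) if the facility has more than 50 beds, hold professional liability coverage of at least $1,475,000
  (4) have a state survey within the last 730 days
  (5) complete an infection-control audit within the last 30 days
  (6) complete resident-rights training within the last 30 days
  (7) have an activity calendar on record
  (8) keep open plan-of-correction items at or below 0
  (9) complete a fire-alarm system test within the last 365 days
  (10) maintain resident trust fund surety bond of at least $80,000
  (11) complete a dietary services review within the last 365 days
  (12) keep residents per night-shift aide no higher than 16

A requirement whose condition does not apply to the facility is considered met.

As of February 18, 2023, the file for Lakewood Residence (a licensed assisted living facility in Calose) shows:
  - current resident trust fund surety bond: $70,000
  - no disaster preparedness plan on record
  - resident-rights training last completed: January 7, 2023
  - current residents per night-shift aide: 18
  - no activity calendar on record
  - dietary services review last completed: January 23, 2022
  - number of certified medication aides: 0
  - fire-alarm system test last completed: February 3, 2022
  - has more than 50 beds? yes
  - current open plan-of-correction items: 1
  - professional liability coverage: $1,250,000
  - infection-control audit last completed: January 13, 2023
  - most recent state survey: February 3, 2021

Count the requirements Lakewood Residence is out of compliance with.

1. disaster preparedness plan absent → not met
2. certified medication aides 0 < 2 → not met
3. condition 'has more than 50 beds' holds; professional liability coverage $1,250,000 < $1,475,000 → not met
4. state survey 745 days ago vs limit 730 → not met
5. infection-control audit 36 days ago vs limit 30 → not met
6. resident-rights training 42 days ago vs limit 30 → not met
7. activity calendar absent → not met
8. open plan-of-correction items 1 > 0 → not met
9. fire-alarm system test 380 days ago vs limit 365 → not met
10. resident trust fund surety bond $70,000 < $80,000 → not met
11. dietary services review 391 days ago vs limit 365 → not met
12. residents per night-shift aide 18 > 16 → not met
Not met: 12 of 12

12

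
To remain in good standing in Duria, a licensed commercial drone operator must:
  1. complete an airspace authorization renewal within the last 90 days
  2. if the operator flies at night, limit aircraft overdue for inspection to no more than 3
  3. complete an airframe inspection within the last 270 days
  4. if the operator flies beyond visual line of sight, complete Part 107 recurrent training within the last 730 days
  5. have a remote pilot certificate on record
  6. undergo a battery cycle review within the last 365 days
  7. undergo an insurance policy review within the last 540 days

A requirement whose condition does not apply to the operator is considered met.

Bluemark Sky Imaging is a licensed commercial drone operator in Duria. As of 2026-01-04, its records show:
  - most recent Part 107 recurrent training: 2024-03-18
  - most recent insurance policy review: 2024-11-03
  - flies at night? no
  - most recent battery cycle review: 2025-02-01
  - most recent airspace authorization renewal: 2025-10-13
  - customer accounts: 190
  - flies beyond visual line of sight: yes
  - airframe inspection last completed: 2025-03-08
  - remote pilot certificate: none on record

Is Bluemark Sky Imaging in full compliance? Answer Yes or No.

1. airspace authorization renewal 83 days ago vs limit 90 → met
2. condition 'flies at night' does not hold → requirement n/a → met
3. airframe inspection 302 days ago vs limit 270 → not met
4. condition 'flies beyond visual line of sight' holds; Part 107 recurrent training 657 days ago vs limit 730 → met
5. remote pilot certificate absent → not met
6. battery cycle review 337 days ago vs limit 365 → met
7. insurance policy review 427 days ago vs limit 540 → met
Not met: 3, 5

No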